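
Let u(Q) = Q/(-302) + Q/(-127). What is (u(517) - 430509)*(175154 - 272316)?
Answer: 802167722063799/19177 ≈ 4.1830e+10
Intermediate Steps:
u(Q) = -429*Q/38354 (u(Q) = Q*(-1/302) + Q*(-1/127) = -Q/302 - Q/127 = -429*Q/38354)
(u(517) - 430509)*(175154 - 272316) = (-429/38354*517 - 430509)*(175154 - 272316) = (-221793/38354 - 430509)*(-97162) = -16511963979/38354*(-97162) = 802167722063799/19177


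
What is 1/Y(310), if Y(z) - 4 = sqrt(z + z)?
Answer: -1/151 + sqrt(155)/302 ≈ 0.034602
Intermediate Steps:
Y(z) = 4 + sqrt(2)*sqrt(z) (Y(z) = 4 + sqrt(z + z) = 4 + sqrt(2*z) = 4 + sqrt(2)*sqrt(z))
1/Y(310) = 1/(4 + sqrt(2)*sqrt(310)) = 1/(4 + 2*sqrt(155))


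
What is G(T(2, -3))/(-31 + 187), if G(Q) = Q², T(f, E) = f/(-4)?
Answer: 1/624 ≈ 0.0016026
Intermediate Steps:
T(f, E) = -f/4 (T(f, E) = f*(-¼) = -f/4)
G(T(2, -3))/(-31 + 187) = (-¼*2)²/(-31 + 187) = (-½)²/156 = (¼)*(1/156) = 1/624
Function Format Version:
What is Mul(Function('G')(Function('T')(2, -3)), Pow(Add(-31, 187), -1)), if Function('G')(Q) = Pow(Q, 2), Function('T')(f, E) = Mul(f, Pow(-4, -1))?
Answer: Rational(1, 624) ≈ 0.0016026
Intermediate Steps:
Function('T')(f, E) = Mul(Rational(-1, 4), f) (Function('T')(f, E) = Mul(f, Rational(-1, 4)) = Mul(Rational(-1, 4), f))
Mul(Function('G')(Function('T')(2, -3)), Pow(Add(-31, 187), -1)) = Mul(Pow(Mul(Rational(-1, 4), 2), 2), Pow(Add(-31, 187), -1)) = Mul(Pow(Rational(-1, 2), 2), Pow(156, -1)) = Mul(Rational(1, 4), Rational(1, 156)) = Rational(1, 624)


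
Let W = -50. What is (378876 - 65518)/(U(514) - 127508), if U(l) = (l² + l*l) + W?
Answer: 156679/200417 ≈ 0.78176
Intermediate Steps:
U(l) = -50 + 2*l² (U(l) = (l² + l*l) - 50 = (l² + l²) - 50 = 2*l² - 50 = -50 + 2*l²)
(378876 - 65518)/(U(514) - 127508) = (378876 - 65518)/((-50 + 2*514²) - 127508) = 313358/((-50 + 2*264196) - 127508) = 313358/((-50 + 528392) - 127508) = 313358/(528342 - 127508) = 313358/400834 = 313358*(1/400834) = 156679/200417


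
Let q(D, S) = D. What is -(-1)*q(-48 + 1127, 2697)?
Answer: 1079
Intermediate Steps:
-(-1)*q(-48 + 1127, 2697) = -(-1)*(-48 + 1127) = -(-1)*1079 = -1*(-1079) = 1079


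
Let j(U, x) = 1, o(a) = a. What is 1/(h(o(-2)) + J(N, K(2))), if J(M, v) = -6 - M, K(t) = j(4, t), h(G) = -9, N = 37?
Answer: -1/52 ≈ -0.019231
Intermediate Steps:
K(t) = 1
1/(h(o(-2)) + J(N, K(2))) = 1/(-9 + (-6 - 1*37)) = 1/(-9 + (-6 - 37)) = 1/(-9 - 43) = 1/(-52) = -1/52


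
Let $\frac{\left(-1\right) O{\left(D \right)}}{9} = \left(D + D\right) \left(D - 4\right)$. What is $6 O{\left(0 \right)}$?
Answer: $0$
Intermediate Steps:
$O{\left(D \right)} = - 18 D \left(-4 + D\right)$ ($O{\left(D \right)} = - 9 \left(D + D\right) \left(D - 4\right) = - 9 \cdot 2 D \left(-4 + D\right) = - 18 D \left(-4 + D\right)$)
$6 O{\left(0 \right)} = 6 \cdot 18 \cdot 0 \left(4 - 0\right) = 6 \cdot 18 \cdot 0 \left(4 + 0\right) = 6 \cdot 18 \cdot 0 \cdot 4 = 6 \cdot 0 = 0$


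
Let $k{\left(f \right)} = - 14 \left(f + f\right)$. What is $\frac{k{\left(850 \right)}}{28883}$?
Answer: $- \frac{1400}{1699} \approx -0.82401$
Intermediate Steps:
$k{\left(f \right)} = - 28 f$ ($k{\left(f \right)} = - 14 \cdot 2 f = - 28 f$)
$\frac{k{\left(850 \right)}}{28883} = \frac{\left(-28\right) 850}{28883} = \left(-23800\right) \frac{1}{28883} = - \frac{1400}{1699}$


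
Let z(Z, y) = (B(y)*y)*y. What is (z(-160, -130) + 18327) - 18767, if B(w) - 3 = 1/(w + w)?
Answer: 50195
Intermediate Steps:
B(w) = 3 + 1/(2*w) (B(w) = 3 + 1/(w + w) = 3 + 1/(2*w))
z(Z, y) = y²*(3 + 1/(2*y)) (z(Z, y) = ((3 + 1/(2*y))*y)*y = (y*(3 + 1/(2*y)))*y = y²*(3 + 1/(2*y)))
(z(-160, -130) + 18327) - 18767 = ((½)*(-130)*(1 + 6*(-130)) + 18327) - 18767 = ((½)*(-130)*(1 - 780) + 18327) - 18767 = ((½)*(-130)*(-779) + 18327) - 18767 = (50635 + 18327) - 18767 = 68962 - 18767 = 50195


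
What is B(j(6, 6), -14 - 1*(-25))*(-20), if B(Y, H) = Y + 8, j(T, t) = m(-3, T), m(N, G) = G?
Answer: -280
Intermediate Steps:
j(T, t) = T
B(Y, H) = 8 + Y
B(j(6, 6), -14 - 1*(-25))*(-20) = (8 + 6)*(-20) = 14*(-20) = -280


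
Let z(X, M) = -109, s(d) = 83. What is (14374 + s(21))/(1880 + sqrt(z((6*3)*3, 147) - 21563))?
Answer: 3397395/444509 - 43371*I*sqrt(602)/1778036 ≈ 7.643 - 0.59849*I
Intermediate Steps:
(14374 + s(21))/(1880 + sqrt(z((6*3)*3, 147) - 21563)) = (14374 + 83)/(1880 + sqrt(-109 - 21563)) = 14457/(1880 + sqrt(-21672)) = 14457/(1880 + 6*I*sqrt(602))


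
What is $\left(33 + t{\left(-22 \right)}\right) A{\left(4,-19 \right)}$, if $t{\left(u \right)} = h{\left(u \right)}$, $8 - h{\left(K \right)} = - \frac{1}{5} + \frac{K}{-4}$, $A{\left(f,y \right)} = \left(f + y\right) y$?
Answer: $\frac{20349}{2} \approx 10175.0$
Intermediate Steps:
$A{\left(f,y \right)} = y \left(f + y\right)$
$h{\left(K \right)} = \frac{41}{5} + \frac{K}{4}$ ($h{\left(K \right)} = 8 - \left(- \frac{1}{5} + \frac{K}{-4}\right) = 8 - \left(\left(-1\right) \frac{1}{5} + K \left(- \frac{1}{4}\right)\right) = 8 - \left(- \frac{1}{5} - \frac{K}{4}\right) = 8 + \left(\frac{1}{5} + \frac{K}{4}\right) = \frac{41}{5} + \frac{K}{4}$)
$t{\left(u \right)} = \frac{41}{5} + \frac{u}{4}$
$\left(33 + t{\left(-22 \right)}\right) A{\left(4,-19 \right)} = \left(33 + \left(\frac{41}{5} + \frac{1}{4} \left(-22\right)\right)\right) \left(- 19 \left(4 - 19\right)\right) = \left(33 + \left(\frac{41}{5} - \frac{11}{2}\right)\right) \left(\left(-19\right) \left(-15\right)\right) = \left(33 + \frac{27}{10}\right) 285 = \frac{357}{10} \cdot 285 = \frac{20349}{2}$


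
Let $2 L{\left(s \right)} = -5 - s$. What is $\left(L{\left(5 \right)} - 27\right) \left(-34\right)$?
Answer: $1088$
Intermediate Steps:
$L{\left(s \right)} = - \frac{5}{2} - \frac{s}{2}$ ($L{\left(s \right)} = \frac{-5 - s}{2} = - \frac{5}{2} - \frac{s}{2}$)
$\left(L{\left(5 \right)} - 27\right) \left(-34\right) = \left(\left(- \frac{5}{2} - \frac{5}{2}\right) - 27\right) \left(-34\right) = \left(-5 - 27\right) \left(-34\right) = \left(-32\right) \left(-34\right) = 1088$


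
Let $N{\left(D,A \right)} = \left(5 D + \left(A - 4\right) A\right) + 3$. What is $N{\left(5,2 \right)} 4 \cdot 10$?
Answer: $960$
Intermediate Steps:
$N{\left(D,A \right)} = 3 + 5 D + A \left(-4 + A\right)$ ($N{\left(D,A \right)} = \left(5 D + \left(-4 + A\right) A\right) + 3 = \left(5 D + A \left(-4 + A\right)\right) + 3 = 3 + 5 D + A \left(-4 + A\right)$)
$N{\left(5,2 \right)} 4 \cdot 10 = \left(3 + 2^{2} - 8 + 5 \cdot 5\right) 4 \cdot 10 = \left(3 + 4 - 8 + 25\right) 4 \cdot 10 = 24 \cdot 4 \cdot 10 = 96 \cdot 10 = 960$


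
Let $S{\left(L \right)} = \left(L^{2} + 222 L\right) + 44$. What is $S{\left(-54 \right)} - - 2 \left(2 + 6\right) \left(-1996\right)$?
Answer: $-40964$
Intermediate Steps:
$S{\left(L \right)} = 44 + L^{2} + 222 L$
$S{\left(-54 \right)} - - 2 \left(2 + 6\right) \left(-1996\right) = \left(44 + \left(-54\right)^{2} + 222 \left(-54\right)\right) - - 2 \left(2 + 6\right) \left(-1996\right) = \left(44 + 2916 - 11988\right) - \left(-2\right) 8 \left(-1996\right) = -9028 - \left(-16\right) \left(-1996\right) = -9028 - 31936 = -40964$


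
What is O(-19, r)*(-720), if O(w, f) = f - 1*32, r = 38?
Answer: -4320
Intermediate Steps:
O(w, f) = -32 + f (O(w, f) = f - 32 = -32 + f)
O(-19, r)*(-720) = (-32 + 38)*(-720) = 6*(-720) = -4320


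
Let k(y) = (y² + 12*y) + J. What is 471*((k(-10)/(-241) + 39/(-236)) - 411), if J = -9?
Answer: -11011316361/56876 ≈ -1.9360e+5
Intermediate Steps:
k(y) = -9 + y² + 12*y (k(y) = (y² + 12*y) - 9 = -9 + y² + 12*y)
471*((k(-10)/(-241) + 39/(-236)) - 411) = 471*(((-9 + (-10)² + 12*(-10))/(-241) + 39/(-236)) - 411) = 471*(((-9 + 100 - 120)*(-1/241) + 39*(-1/236)) - 411) = 471*((-29*(-1/241) - 39/236) - 411) = 471*((29/241 - 39/236) - 411) = 471*(-2555/56876 - 411) = 471*(-23378591/56876) = -11011316361/56876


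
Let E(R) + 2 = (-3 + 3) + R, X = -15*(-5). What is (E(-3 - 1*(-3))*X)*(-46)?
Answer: 6900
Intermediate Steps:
X = 75
E(R) = -2 + R (E(R) = -2 + ((-3 + 3) + R) = -2 + (0 + R) = -2 + R)
(E(-3 - 1*(-3))*X)*(-46) = ((-2 + (-3 - 1*(-3)))*75)*(-46) = ((-2 + (-3 + 3))*75)*(-46) = ((-2 + 0)*75)*(-46) = -2*75*(-46) = -150*(-46) = 6900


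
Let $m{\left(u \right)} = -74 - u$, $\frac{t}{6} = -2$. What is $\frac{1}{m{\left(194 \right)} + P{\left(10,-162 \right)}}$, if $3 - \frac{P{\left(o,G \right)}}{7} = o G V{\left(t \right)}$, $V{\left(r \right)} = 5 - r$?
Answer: $\frac{1}{192533} \approx 5.1939 \cdot 10^{-6}$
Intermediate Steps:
$t = -12$ ($t = 6 \left(-2\right) = -12$)
$P{\left(o,G \right)} = 21 - 119 G o$ ($P{\left(o,G \right)} = 21 - 7 o G \left(5 - -12\right) = 21 - 7 G o \left(5 + 12\right) = 21 - 7 G o 17 = 21 - 7 \cdot 17 G o = 21 - 119 G o$)
$\frac{1}{m{\left(194 \right)} + P{\left(10,-162 \right)}} = \frac{1}{\left(-74 - 194\right) - \left(-21 - 192780\right)} = \frac{1}{\left(-74 - 194\right) + \left(21 + 192780\right)} = \frac{1}{-268 + 192801} = \frac{1}{192533}$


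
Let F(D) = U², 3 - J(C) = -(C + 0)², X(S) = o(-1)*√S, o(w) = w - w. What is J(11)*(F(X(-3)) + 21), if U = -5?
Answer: 5704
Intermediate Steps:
o(w) = 0
X(S) = 0 (X(S) = 0*√S = 0)
J(C) = 3 + C² (J(C) = 3 - (-1)*(C + 0)² = 3 - (-1)*C² = 3 + C²)
F(D) = 25 (F(D) = (-5)² = 25)
J(11)*(F(X(-3)) + 21) = (3 + 11²)*(25 + 21) = (3 + 121)*46 = 124*46 = 5704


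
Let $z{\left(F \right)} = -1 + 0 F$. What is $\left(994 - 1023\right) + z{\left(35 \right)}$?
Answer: $-30$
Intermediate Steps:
$z{\left(F \right)} = -1$ ($z{\left(F \right)} = -1 + 0 = -1$)
$\left(994 - 1023\right) + z{\left(35 \right)} = \left(994 - 1023\right) - 1 = -29 - 1 = -30$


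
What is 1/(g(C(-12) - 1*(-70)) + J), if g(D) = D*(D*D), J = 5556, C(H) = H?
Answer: 1/200668 ≈ 4.9834e-6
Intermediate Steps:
g(D) = D³ (g(D) = D*D² = D³)
1/(g(C(-12) - 1*(-70)) + J) = 1/((-12 - 1*(-70))³ + 5556) = 1/((-12 + 70)³ + 5556) = 1/(58³ + 5556) = 1/(195112 + 5556) = 1/200668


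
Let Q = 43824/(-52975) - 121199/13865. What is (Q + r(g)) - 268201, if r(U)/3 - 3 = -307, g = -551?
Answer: -39534017865632/146899675 ≈ -2.6912e+5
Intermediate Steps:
r(U) = -912 (r(U) = 9 + 3*(-307) = 9 - 921 = -912)
Q = -1405627357/146899675 (Q = 43824*(-1/52975) - 121199*1/13865 = -43824/52975 - 121199/13865 = -1405627357/146899675 ≈ -9.5686)
(Q + r(g)) - 268201 = (-1405627357/146899675 - 912) - 268201 = -135378130957/146899675 - 268201 = -39534017865632/146899675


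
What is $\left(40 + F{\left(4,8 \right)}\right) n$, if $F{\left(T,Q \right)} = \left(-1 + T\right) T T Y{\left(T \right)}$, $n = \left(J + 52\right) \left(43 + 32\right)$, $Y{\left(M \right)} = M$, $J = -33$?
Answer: $330600$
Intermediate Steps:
$n = 1425$ ($n = \left(-33 + 52\right) \left(43 + 32\right) = 19 \cdot 75 = 1425$)
$F{\left(T,Q \right)} = T^{3} \left(-1 + T\right)$ ($F{\left(T,Q \right)} = \left(-1 + T\right) T T T = \left(-1 + T\right) T^{2} T = \left(-1 + T\right) T^{3} = T^{3} \left(-1 + T\right)$)
$\left(40 + F{\left(4,8 \right)}\right) n = \left(40 + 4^{3} \left(-1 + 4\right)\right) 1425 = \left(40 + 64 \cdot 3\right) 1425 = \left(40 + 192\right) 1425 = 232 \cdot 1425 = 330600$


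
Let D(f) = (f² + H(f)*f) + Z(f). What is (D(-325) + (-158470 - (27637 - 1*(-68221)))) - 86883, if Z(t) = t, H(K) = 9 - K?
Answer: -344461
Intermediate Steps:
D(f) = f + f² + f*(9 - f) (D(f) = (f² + (9 - f)*f) + f = (f² + f*(9 - f)) + f = f + f² + f*(9 - f))
(D(-325) + (-158470 - (27637 - 1*(-68221)))) - 86883 = (10*(-325) + (-158470 - (27637 - 1*(-68221)))) - 86883 = (-3250 + (-158470 - (27637 + 68221))) - 86883 = (-3250 + (-158470 - 1*95858)) - 86883 = (-3250 + (-158470 - 95858)) - 86883 = (-3250 - 254328) - 86883 = -257578 - 86883 = -344461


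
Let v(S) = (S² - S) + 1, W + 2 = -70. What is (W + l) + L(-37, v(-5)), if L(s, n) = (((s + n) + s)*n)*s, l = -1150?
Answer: 48099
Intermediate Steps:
W = -72 (W = -2 - 70 = -72)
v(S) = 1 + S² - S
L(s, n) = n*s*(n + 2*s) (L(s, n) = (((n + s) + s)*n)*s = ((n + 2*s)*n)*s = (n*(n + 2*s))*s = n*s*(n + 2*s))
(W + l) + L(-37, v(-5)) = (-72 - 1150) + (1 + (-5)² - 1*(-5))*(-37)*((1 + (-5)² - 1*(-5)) + 2*(-37)) = -1222 + (1 + 25 + 5)*(-37)*((1 + 25 + 5) - 74) = -1222 + 31*(-37)*(31 - 74) = -1222 + 31*(-37)*(-43) = -1222 + 49321 = 48099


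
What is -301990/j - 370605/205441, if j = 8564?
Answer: -32607494405/879698362 ≈ -37.067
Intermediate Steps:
-301990/j - 370605/205441 = -301990/8564 - 370605/205441 = -301990*1/8564 - 370605*1/205441 = -150995/4282 - 370605/205441 = -32607494405/879698362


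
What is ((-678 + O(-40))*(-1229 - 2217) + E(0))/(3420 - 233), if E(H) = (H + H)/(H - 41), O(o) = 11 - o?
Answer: 2160642/3187 ≈ 677.96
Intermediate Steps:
E(H) = 2*H/(-41 + H) (E(H) = (2*H)/(-41 + H) = 2*H/(-41 + H))
((-678 + O(-40))*(-1229 - 2217) + E(0))/(3420 - 233) = ((-678 + (11 - 1*(-40)))*(-1229 - 2217) + 2*0/(-41 + 0))/(3420 - 233) = ((-678 + (11 + 40))*(-3446) + 2*0/(-41))/3187 = ((-678 + 51)*(-3446) + 2*0*(-1/41))*(1/3187) = (-627*(-3446) + 0)*(1/3187) = (2160642 + 0)*(1/3187) = 2160642*(1/3187) = 2160642/3187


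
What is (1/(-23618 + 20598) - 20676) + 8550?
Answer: -36620521/3020 ≈ -12126.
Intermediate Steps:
(1/(-23618 + 20598) - 20676) + 8550 = (1/(-3020) - 20676) + 8550 = (-1/3020 - 20676) + 8550 = -62441521/3020 + 8550 = -36620521/3020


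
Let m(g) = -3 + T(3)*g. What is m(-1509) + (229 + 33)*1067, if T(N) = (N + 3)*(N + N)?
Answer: 225227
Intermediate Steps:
T(N) = 2*N*(3 + N) (T(N) = (3 + N)*(2*N) = 2*N*(3 + N))
m(g) = -3 + 36*g (m(g) = -3 + (2*3*(3 + 3))*g = -3 + (2*3*6)*g = -3 + 36*g)
m(-1509) + (229 + 33)*1067 = (-3 + 36*(-1509)) + (229 + 33)*1067 = (-3 - 54324) + 262*1067 = -54327 + 279554 = 225227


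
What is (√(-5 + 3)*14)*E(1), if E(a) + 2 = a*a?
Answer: -14*I*√2 ≈ -19.799*I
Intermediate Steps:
E(a) = -2 + a² (E(a) = -2 + a*a = -2 + a²)
(√(-5 + 3)*14)*E(1) = (√(-5 + 3)*14)*(-2 + 1²) = (√(-2)*14)*(-2 + 1) = ((I*√2)*14)*(-1) = (14*I*√2)*(-1) = -14*I*√2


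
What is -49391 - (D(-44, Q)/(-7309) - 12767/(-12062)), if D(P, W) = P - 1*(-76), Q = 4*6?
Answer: -4354460682797/88161158 ≈ -49392.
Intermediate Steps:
Q = 24
D(P, W) = 76 + P (D(P, W) = P + 76 = 76 + P)
-49391 - (D(-44, Q)/(-7309) - 12767/(-12062)) = -49391 - ((76 - 44)/(-7309) - 12767/(-12062)) = -49391 - (32*(-1/7309) - 12767*(-1/12062)) = -49391 - (-32/7309 + 12767/12062) = -49391 - 1*92928019/88161158 = -49391 - 92928019/88161158 = -4354460682797/88161158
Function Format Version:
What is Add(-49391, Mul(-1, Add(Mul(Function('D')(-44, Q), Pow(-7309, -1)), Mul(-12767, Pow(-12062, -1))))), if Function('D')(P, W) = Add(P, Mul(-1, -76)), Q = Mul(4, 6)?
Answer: Rational(-4354460682797, 88161158) ≈ -49392.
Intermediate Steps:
Q = 24
Function('D')(P, W) = Add(76, P) (Function('D')(P, W) = Add(P, 76) = Add(76, P))
Add(-49391, Mul(-1, Add(Mul(Function('D')(-44, Q), Pow(-7309, -1)), Mul(-12767, Pow(-12062, -1))))) = Add(-49391, Mul(-1, Add(Mul(Add(76, -44), Pow(-7309, -1)), Mul(-12767, Pow(-12062, -1))))) = Add(-49391, Mul(-1, Add(Mul(32, Rational(-1, 7309)), Mul(-12767, Rational(-1, 12062))))) = Add(-49391, Mul(-1, Add(Rational(-32, 7309), Rational(12767, 12062)))) = Add(-49391, Mul(-1, Rational(92928019, 88161158))) = Add(-49391, Rational(-92928019, 88161158)) = Rational(-4354460682797, 88161158)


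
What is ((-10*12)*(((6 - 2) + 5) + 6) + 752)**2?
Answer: 1098304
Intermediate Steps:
((-10*12)*(((6 - 2) + 5) + 6) + 752)**2 = (-120*((4 + 5) + 6) + 752)**2 = (-120*(9 + 6) + 752)**2 = (-120*15 + 752)**2 = (-1800 + 752)**2 = (-1048)**2 = 1098304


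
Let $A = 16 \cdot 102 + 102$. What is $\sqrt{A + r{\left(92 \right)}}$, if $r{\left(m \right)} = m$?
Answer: $\sqrt{1826} \approx 42.732$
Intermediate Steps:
$A = 1734$ ($A = 1632 + 102 = 1734$)
$\sqrt{A + r{\left(92 \right)}} = \sqrt{1734 + 92} = \sqrt{1826}$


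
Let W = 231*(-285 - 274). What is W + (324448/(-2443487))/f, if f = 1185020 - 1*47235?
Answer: -358999649470841503/2780162856295 ≈ -1.2913e+5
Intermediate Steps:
f = 1137785 (f = 1185020 - 47235 = 1137785)
W = -129129 (W = 231*(-559) = -129129)
W + (324448/(-2443487))/f = -129129 + (324448/(-2443487))/1137785 = -129129 + (324448*(-1/2443487))*(1/1137785) = -129129 - 324448/2443487*1/1137785 = -129129 - 324448/2780162856295 = -358999649470841503/2780162856295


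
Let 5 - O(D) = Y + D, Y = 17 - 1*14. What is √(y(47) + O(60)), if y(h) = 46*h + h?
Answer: 3*√239 ≈ 46.379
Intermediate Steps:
Y = 3 (Y = 17 - 14 = 3)
O(D) = 2 - D (O(D) = 5 - (3 + D) = 5 + (-3 - D) = 2 - D)
y(h) = 47*h
√(y(47) + O(60)) = √(47*47 + (2 - 1*60)) = √(2209 + (2 - 60)) = √(2209 - 58) = √2151 = 3*√239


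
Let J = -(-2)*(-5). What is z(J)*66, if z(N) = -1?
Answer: -66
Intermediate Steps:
J = -10 (J = -2*5 = -10)
z(J)*66 = -1*66 = -66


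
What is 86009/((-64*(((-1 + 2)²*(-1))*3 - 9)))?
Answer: 86009/768 ≈ 111.99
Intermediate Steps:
86009/((-64*(((-1 + 2)²*(-1))*3 - 9))) = 86009/((-64*((1²*(-1))*3 - 9))) = 86009/((-64*((1*(-1))*3 - 9))) = 86009/((-64*(-1*3 - 9))) = 86009/((-64*(-3 - 9))) = 86009/((-64*(-12))) = 86009/768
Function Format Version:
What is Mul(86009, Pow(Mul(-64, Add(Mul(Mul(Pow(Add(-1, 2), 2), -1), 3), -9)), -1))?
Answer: Rational(86009, 768) ≈ 111.99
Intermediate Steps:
Mul(86009, Pow(Mul(-64, Add(Mul(Mul(Pow(Add(-1, 2), 2), -1), 3), -9)), -1)) = Mul(86009, Pow(Mul(-64, Add(Mul(Mul(Pow(1, 2), -1), 3), -9)), -1)) = Mul(86009, Pow(Mul(-64, Add(Mul(Mul(1, -1), 3), -9)), -1)) = Mul(86009, Pow(Mul(-64, Add(Mul(-1, 3), -9)), -1)) = Mul(86009, Pow(Mul(-64, Add(-3, -9)), -1)) = Mul(86009, Pow(Mul(-64, -12), -1)) = Mul(86009, Pow(768, -1)) = Mul(86009, Rational(1, 768)) = Rational(86009, 768)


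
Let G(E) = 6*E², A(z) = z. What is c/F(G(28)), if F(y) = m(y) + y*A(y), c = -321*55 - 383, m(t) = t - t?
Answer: -9019/11063808 ≈ -0.00081518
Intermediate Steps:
m(t) = 0
c = -18038 (c = -17655 - 383 = -18038)
F(y) = y² (F(y) = 0 + y*y = 0 + y² = y²)
c/F(G(28)) = -18038/((6*28²)²) = -18038/((6*784)²) = -18038/(4704²) = -18038/22127616 = -18038*1/22127616 = -9019/11063808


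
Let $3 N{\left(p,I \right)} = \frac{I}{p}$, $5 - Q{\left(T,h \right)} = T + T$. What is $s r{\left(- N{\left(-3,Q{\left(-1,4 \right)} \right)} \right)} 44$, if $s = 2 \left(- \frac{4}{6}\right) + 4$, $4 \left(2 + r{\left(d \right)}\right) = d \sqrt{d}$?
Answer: $- \frac{704}{3} + \frac{616 \sqrt{7}}{81} \approx -214.55$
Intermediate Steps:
$Q{\left(T,h \right)} = 5 - 2 T$ ($Q{\left(T,h \right)} = 5 - \left(T + T\right) = 5 - 2 T$)
$N{\left(p,I \right)} = \frac{I}{3 p}$ ($N{\left(p,I \right)} = \frac{I \frac{1}{p}}{3} = \frac{I}{3 p}$)
$r{\left(d \right)} = -2 + \frac{d^{\frac{3}{2}}}{4}$ ($r{\left(d \right)} = -2 + \frac{d \sqrt{d}}{4} = -2 + \frac{d^{\frac{3}{2}}}{4}$)
$s = \frac{8}{3}$ ($s = 2 \left(\left(-4\right) \frac{1}{6}\right) + 4 = 2 \left(- \frac{2}{3}\right) + 4 = - \frac{4}{3} + 4 = \frac{8}{3} \approx 2.6667$)
$s r{\left(- N{\left(-3,Q{\left(-1,4 \right)} \right)} \right)} 44 = \frac{8 \left(-2 + \frac{\left(- \frac{5 - -2}{3 \left(-3\right)}\right)^{\frac{3}{2}}}{4}\right)}{3} \cdot 44 = \frac{8 \left(-2 + \frac{\left(- \frac{\left(5 + 2\right) \left(-1\right)}{3 \cdot 3}\right)^{\frac{3}{2}}}{4}\right)}{3} \cdot 44 = \frac{8 \left(-2 + \frac{\left(- \frac{7 \left(-1\right)}{3 \cdot 3}\right)^{\frac{3}{2}}}{4}\right)}{3} \cdot 44 = \frac{8 \left(-2 + \frac{\left(\left(-1\right) \left(- \frac{7}{9}\right)\right)^{\frac{3}{2}}}{4}\right)}{3} \cdot 44 = \frac{8 \left(-2 + \frac{\left(\frac{7}{9}\right)^{\frac{3}{2}}}{4}\right)}{3} \cdot 44 = \frac{8 \left(-2 + \frac{\frac{7}{27} \sqrt{7}}{4}\right)}{3} \cdot 44 = \frac{8 \left(-2 + \frac{7 \sqrt{7}}{108}\right)}{3} \cdot 44 = \left(- \frac{16}{3} + \frac{14 \sqrt{7}}{81}\right) 44 = - \frac{704}{3} + \frac{616 \sqrt{7}}{81}$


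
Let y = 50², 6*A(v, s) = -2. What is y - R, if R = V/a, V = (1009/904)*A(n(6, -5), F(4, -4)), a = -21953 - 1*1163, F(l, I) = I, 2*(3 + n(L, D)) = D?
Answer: 156726478991/62690592 ≈ 2500.0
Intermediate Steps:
n(L, D) = -3 + D/2
A(v, s) = -⅓ (A(v, s) = (⅙)*(-2) = -⅓)
a = -23116 (a = -21953 - 1163 = -23116)
V = -1009/2712 (V = (1009/904)*(-⅓) = -1009/2712 ≈ -0.37205)
R = 1009/62690592 (R = -1009/2712/(-23116) = -1009/2712*(-1/23116) = 1009/62690592 ≈ 1.6095e-5)
y = 2500
y - R = 2500 - 1*1009/62690592 = 2500 - 1009/62690592 = 156726478991/62690592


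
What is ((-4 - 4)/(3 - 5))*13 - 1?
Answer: 51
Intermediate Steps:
((-4 - 4)/(3 - 5))*13 - 1 = -8/(-2)*13 - 1 = -8*(-½)*13 - 1 = 4*13 - 1 = 52 - 1 = 51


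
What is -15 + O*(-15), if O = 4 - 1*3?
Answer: -30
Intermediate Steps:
O = 1 (O = 4 - 3 = 1)
-15 + O*(-15) = -15 + 1*(-15) = -15 - 15 = -30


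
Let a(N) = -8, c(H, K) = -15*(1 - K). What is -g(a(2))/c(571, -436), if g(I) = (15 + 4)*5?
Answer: 1/69 ≈ 0.014493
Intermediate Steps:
c(H, K) = -15 + 15*K
g(I) = 95 (g(I) = 19*5 = 95)
-g(a(2))/c(571, -436) = -95/(-15 + 15*(-436)) = -95/(-15 - 6540) = -95/(-6555) = -95*(-1)/6555 = -1*(-1/69) = 1/69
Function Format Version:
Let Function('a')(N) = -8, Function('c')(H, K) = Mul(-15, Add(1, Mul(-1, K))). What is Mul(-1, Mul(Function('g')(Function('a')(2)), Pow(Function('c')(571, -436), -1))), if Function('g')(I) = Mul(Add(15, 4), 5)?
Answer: Rational(1, 69) ≈ 0.014493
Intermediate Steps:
Function('c')(H, K) = Add(-15, Mul(15, K))
Function('g')(I) = 95 (Function('g')(I) = Mul(19, 5) = 95)
Mul(-1, Mul(Function('g')(Function('a')(2)), Pow(Function('c')(571, -436), -1))) = Mul(-1, Mul(95, Pow(Add(-15, Mul(15, -436)), -1))) = Mul(-1, Mul(95, Pow(Add(-15, -6540), -1))) = Mul(-1, Mul(95, Pow(-6555, -1))) = Mul(-1, Mul(95, Rational(-1, 6555))) = Mul(-1, Rational(-1, 69)) = Rational(1, 69)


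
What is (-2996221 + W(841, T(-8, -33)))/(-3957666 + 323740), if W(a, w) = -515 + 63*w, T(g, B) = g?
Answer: 1498620/1816963 ≈ 0.82479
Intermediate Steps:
(-2996221 + W(841, T(-8, -33)))/(-3957666 + 323740) = (-2996221 + (-515 + 63*(-8)))/(-3957666 + 323740) = (-2996221 + (-515 - 504))/(-3633926) = (-2996221 - 1019)*(-1/3633926) = -2997240*(-1/3633926) = 1498620/1816963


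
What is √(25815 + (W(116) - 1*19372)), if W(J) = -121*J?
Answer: I*√7593 ≈ 87.138*I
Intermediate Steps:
√(25815 + (W(116) - 1*19372)) = √(25815 + (-121*116 - 1*19372)) = √(25815 + (-14036 - 19372)) = √(25815 - 33408) = √(-7593) = I*√7593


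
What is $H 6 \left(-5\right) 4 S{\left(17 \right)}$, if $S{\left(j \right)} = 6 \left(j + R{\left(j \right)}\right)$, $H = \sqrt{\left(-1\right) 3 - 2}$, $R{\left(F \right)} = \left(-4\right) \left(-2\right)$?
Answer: $- 18000 i \sqrt{5} \approx - 40249.0 i$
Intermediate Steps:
$R{\left(F \right)} = 8$
$H = i \sqrt{5}$ ($H = \sqrt{-3 - 2} = \sqrt{-5} = i \sqrt{5} \approx 2.2361 i$)
$S{\left(j \right)} = 48 + 6 j$ ($S{\left(j \right)} = 6 \left(j + 8\right) = 6 \left(8 + j\right) = 48 + 6 j$)
$H 6 \left(-5\right) 4 S{\left(17 \right)} = i \sqrt{5} \cdot 6 \left(-5\right) 4 \left(48 + 6 \cdot 17\right) = 6 i \sqrt{5} \left(-5\right) 4 \left(48 + 102\right) = - 30 i \sqrt{5} \cdot 4 \cdot 150 = - 120 i \sqrt{5} \cdot 150 = - 18000 i \sqrt{5}$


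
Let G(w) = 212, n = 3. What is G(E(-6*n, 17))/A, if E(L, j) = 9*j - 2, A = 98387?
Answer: 212/98387 ≈ 0.0021548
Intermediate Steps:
E(L, j) = -2 + 9*j
G(E(-6*n, 17))/A = 212/98387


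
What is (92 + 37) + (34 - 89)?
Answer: 74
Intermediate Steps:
(92 + 37) + (34 - 89) = 129 - 55 = 74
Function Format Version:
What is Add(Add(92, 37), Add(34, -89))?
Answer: 74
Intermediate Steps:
Add(Add(92, 37), Add(34, -89)) = Add(129, -55) = 74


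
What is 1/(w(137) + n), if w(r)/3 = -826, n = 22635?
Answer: 1/20157 ≈ 4.9611e-5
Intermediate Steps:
w(r) = -2478 (w(r) = 3*(-826) = -2478)
1/(w(137) + n) = 1/(-2478 + 22635) = 1/20157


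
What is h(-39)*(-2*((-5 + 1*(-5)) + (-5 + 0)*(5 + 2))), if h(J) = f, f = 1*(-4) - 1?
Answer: -450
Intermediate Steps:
f = -5 (f = -4 - 1 = -5)
h(J) = -5
h(-39)*(-2*((-5 + 1*(-5)) + (-5 + 0)*(5 + 2))) = -(-10)*((-5 + 1*(-5)) + (-5 + 0)*(5 + 2)) = -(-10)*((-5 - 5) - 5*7) = -(-10)*(-10 - 35) = -(-10)*(-45) = -5*90 = -450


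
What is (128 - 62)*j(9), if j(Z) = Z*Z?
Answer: 5346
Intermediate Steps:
j(Z) = Z²
(128 - 62)*j(9) = (128 - 62)*9² = 66*81 = 5346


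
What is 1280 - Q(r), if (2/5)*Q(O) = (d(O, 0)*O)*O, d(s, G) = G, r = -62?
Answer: 1280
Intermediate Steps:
Q(O) = 0 (Q(O) = 5*((0*O)*O)/2 = 5*(0*O)/2 = (5/2)*0 = 0)
1280 - Q(r) = 1280 - 1*0 = 1280 + 0 = 1280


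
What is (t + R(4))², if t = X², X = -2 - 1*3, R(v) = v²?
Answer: 1681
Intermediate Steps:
X = -5 (X = -2 - 3 = -5)
t = 25 (t = (-5)² = 25)
(t + R(4))² = (25 + 4²)² = (25 + 16)² = 41² = 1681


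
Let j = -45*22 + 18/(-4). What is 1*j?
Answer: -1989/2 ≈ -994.50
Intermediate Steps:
j = -1989/2 (j = -990 + 18*(-¼) = -990 - 9/2 = -1989/2 ≈ -994.50)
1*j = 1*(-1989/2) = -1989/2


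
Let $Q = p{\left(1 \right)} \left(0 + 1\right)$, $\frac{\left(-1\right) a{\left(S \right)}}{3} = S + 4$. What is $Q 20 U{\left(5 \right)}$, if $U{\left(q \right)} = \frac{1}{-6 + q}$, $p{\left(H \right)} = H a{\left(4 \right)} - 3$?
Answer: $540$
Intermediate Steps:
$a{\left(S \right)} = -12 - 3 S$ ($a{\left(S \right)} = - 3 \left(S + 4\right) = - 3 \left(4 + S\right) = -12 - 3 S$)
$p{\left(H \right)} = -3 - 24 H$ ($p{\left(H \right)} = H \left(-12 - 12\right) - 3 = H \left(-24\right) - 3 = - 24 H - 3 = -3 - 24 H$)
$Q = -27$ ($Q = \left(-3 - 24\right) \left(0 + 1\right) = \left(-3 - 24\right) 1 = \left(-27\right) 1 = -27$)
$Q 20 U{\left(5 \right)} = \frac{\left(-27\right) 20}{-6 + 5} = - \frac{540}{-1} = \left(-540\right) \left(-1\right) = 540$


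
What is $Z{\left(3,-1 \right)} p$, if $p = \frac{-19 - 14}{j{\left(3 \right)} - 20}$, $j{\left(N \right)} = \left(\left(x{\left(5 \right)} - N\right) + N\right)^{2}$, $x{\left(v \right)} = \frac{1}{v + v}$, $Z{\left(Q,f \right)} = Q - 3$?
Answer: $0$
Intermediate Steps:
$Z{\left(Q,f \right)} = -3 + Q$
$x{\left(v \right)} = \frac{1}{2 v}$
$j{\left(N \right)} = \frac{1}{100}$ ($j{\left(N \right)} = \left(\left(\frac{1}{2 \cdot 5} - N\right) + N\right)^{2} = \left(\left(\frac{1}{2} \cdot \frac{1}{5} - N\right) + N\right)^{2} = \left(\left(\frac{1}{10} - N\right) + N\right)^{2} = \left(\frac{1}{10}\right)^{2} = \frac{1}{100}$)
$p = \frac{3300}{1999}$ ($p = \frac{-19 - 14}{\frac{1}{100} - 20} = - \frac{33}{- \frac{1999}{100}} = \left(-33\right) \left(- \frac{100}{1999}\right) = \frac{3300}{1999} \approx 1.6508$)
$Z{\left(3,-1 \right)} p = \left(-3 + 3\right) \frac{3300}{1999} = 0 \cdot \frac{3300}{1999} = 0$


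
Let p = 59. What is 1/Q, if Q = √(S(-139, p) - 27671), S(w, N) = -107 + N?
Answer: -I*√27719/27719 ≈ -0.0060064*I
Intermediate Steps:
Q = I*√27719 (Q = √((-107 + 59) - 27671) = √(-48 - 27671) = √(-27719) = I*√27719 ≈ 166.49*I)
1/Q = 1/(I*√27719) = -I*√27719/27719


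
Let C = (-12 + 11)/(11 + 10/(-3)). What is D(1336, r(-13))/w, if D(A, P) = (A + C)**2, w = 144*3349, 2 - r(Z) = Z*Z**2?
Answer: 944025625/255113424 ≈ 3.7004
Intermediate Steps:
r(Z) = 2 - Z**3 (r(Z) = 2 - Z*Z**2 = 2 - Z**3)
w = 482256
C = -3/23 (C = -1/(11 + 10*(-1/3)) = -1/(11 - 10/3) = -1/23/3 = -1*3/23 = -3/23 ≈ -0.13043)
D(A, P) = (-3/23 + A)**2 (D(A, P) = (A - 3/23)**2 = (-3/23 + A)**2)
D(1336, r(-13))/w = ((-3 + 23*1336)**2/529)/482256 = ((-3 + 30728)**2/529)*(1/482256) = ((1/529)*30725**2)*(1/482256) = ((1/529)*944025625)*(1/482256) = (944025625/529)*(1/482256) = 944025625/255113424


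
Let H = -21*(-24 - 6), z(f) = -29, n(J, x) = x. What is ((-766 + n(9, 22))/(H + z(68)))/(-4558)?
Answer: 372/1369679 ≈ 0.00027160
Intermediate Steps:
H = 630 (H = -21*(-30) = 630)
((-766 + n(9, 22))/(H + z(68)))/(-4558) = ((-766 + 22)/(630 - 29))/(-4558) = -744/601*(-1/4558) = 372/1369679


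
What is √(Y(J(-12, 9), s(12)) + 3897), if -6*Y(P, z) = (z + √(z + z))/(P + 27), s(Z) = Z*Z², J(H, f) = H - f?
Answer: √(34641 - 6*√6)/3 ≈ 62.027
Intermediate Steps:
s(Z) = Z³
Y(P, z) = -(z + √2*√z)/(6*(27 + P)) (Y(P, z) = -(z + √(z + z))/(6*(P + 27)) = -(z + √(2*z))/(6*(27 + P)) = -(z + √2*√z)/(6*(27 + P)))
√(Y(J(-12, 9), s(12)) + 3897) = √((-1*12³ - √2*√(12³))/(6*(27 + (-12 - 1*9))) + 3897) = √((-1*1728 - √2*√1728)/(6*(27 + (-12 - 9))) + 3897) = √((-1728 - √2*24*√3)/(6*(27 - 21)) + 3897) = √((⅙)*(-1728 - 24*√6)/6 + 3897) = √((⅙)*(⅙)*(-1728 - 24*√6) + 3897) = √((-48 - 2*√6/3) + 3897) = √(3849 - 2*√6/3)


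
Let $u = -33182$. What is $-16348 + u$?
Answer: $-49530$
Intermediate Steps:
$-16348 + u = -16348 - 33182 = -49530$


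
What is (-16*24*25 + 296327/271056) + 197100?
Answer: 50823296327/271056 ≈ 1.8750e+5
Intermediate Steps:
(-16*24*25 + 296327/271056) + 197100 = (-384*25 + 296327*(1/271056)) + 197100 = (-9600 + 296327/271056) + 197100 = -2601841273/271056 + 197100 = 50823296327/271056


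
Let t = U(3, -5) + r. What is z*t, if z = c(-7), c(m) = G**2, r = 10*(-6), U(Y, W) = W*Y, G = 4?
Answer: -1200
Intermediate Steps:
r = -60
c(m) = 16 (c(m) = 4**2 = 16)
z = 16
t = -75 (t = -5*3 - 60 = -15 - 60 = -75)
z*t = 16*(-75) = -1200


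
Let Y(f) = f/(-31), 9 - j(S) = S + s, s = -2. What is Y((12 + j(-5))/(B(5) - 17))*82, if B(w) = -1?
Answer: 1148/279 ≈ 4.1147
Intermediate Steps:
j(S) = 11 - S (j(S) = 9 - (S - 2) = 9 - (-2 + S) = 9 + (2 - S) = 11 - S)
Y(f) = -f/31 (Y(f) = f*(-1/31) = -f/31)
Y((12 + j(-5))/(B(5) - 17))*82 = -(12 + (11 - 1*(-5)))/(31*(-1 - 17))*82 = -(12 + (11 + 5))/(31*(-18))*82 = -(12 + 16)*(-1)/(31*18)*82 = -28*(-1)/(31*18)*82 = -1/31*(-14/9)*82 = (14/279)*82 = 1148/279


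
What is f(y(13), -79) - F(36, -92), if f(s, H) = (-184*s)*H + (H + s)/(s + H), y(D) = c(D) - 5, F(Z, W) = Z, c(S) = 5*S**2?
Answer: 12210205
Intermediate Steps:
y(D) = -5 + 5*D**2 (y(D) = 5*D**2 - 5 = -5 + 5*D**2)
f(s, H) = 1 - 184*H*s (f(s, H) = -184*H*s + (H + s)/(H + s) = -184*H*s + 1 = 1 - 184*H*s)
f(y(13), -79) - F(36, -92) = (1 - 184*(-79)*(-5 + 5*13**2)) - 1*36 = (1 - 184*(-79)*(-5 + 5*169)) - 36 = (1 - 184*(-79)*(-5 + 845)) - 36 = (1 - 184*(-79)*840) - 36 = (1 + 12210240) - 36 = 12210241 - 36 = 12210205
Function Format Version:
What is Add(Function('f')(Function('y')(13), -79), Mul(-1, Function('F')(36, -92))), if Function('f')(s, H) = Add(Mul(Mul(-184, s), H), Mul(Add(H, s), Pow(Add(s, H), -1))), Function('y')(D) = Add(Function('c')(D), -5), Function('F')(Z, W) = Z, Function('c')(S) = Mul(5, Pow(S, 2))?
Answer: 12210205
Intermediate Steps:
Function('y')(D) = Add(-5, Mul(5, Pow(D, 2))) (Function('y')(D) = Add(Mul(5, Pow(D, 2)), -5) = Add(-5, Mul(5, Pow(D, 2))))
Function('f')(s, H) = Add(1, Mul(-184, H, s)) (Function('f')(s, H) = Add(Mul(-184, H, s), Mul(Add(H, s), Pow(Add(H, s), -1))) = Add(Mul(-184, H, s), 1) = Add(1, Mul(-184, H, s)))
Add(Function('f')(Function('y')(13), -79), Mul(-1, Function('F')(36, -92))) = Add(Add(1, Mul(-184, -79, Add(-5, Mul(5, Pow(13, 2))))), Mul(-1, 36)) = Add(Add(1, Mul(-184, -79, Add(-5, Mul(5, 169)))), -36) = Add(Add(1, Mul(-184, -79, Add(-5, 845))), -36) = Add(Add(1, Mul(-184, -79, 840)), -36) = Add(Add(1, 12210240), -36) = Add(12210241, -36) = 12210205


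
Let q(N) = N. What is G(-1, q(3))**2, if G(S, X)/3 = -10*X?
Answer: 8100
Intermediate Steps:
G(S, X) = -30*X (G(S, X) = 3*(-10*X) = -30*X)
G(-1, q(3))**2 = (-30*3)**2 = (-90)**2 = 8100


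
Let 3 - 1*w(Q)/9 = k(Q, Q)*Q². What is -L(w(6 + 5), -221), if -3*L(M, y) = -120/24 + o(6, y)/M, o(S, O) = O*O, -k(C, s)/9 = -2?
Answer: -146716/58725 ≈ -2.4984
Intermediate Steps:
k(C, s) = 18 (k(C, s) = -9*(-2) = 18)
o(S, O) = O²
w(Q) = 27 - 162*Q²
L(M, y) = 5/3 - y²/(3*M) (L(M, y) = -(-120/24 + y²/M)/3 = -(-120*1/24 + y²/M)/3 = -(-5 + y²/M)/3 = 5/3 - y²/(3*M))
-L(w(6 + 5), -221) = -(-1*(-221)² + 5*(27 - 162*(6 + 5)²))/(3*(27 - 162*(6 + 5)²)) = -(-1*48841 + 5*(27 - 162*11²))/(3*(27 - 162*11²)) = -(-48841 + 5*(27 - 162*121))/(3*(27 - 162*121)) = -(-48841 + 5*(27 - 19602))/(3*(27 - 19602)) = -(-48841 + 5*(-19575))/(3*(-19575)) = -(-1)*(-48841 - 97875)/(3*19575) = -(-1)*(-146716)/(3*19575) = -1*146716/58725 = -146716/58725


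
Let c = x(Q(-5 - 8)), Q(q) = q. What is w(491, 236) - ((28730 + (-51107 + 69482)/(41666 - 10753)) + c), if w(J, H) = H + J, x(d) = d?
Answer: -865273245/30913 ≈ -27991.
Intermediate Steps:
c = -13 (c = -5 - 8 = -13)
w(491, 236) - ((28730 + (-51107 + 69482)/(41666 - 10753)) + c) = (236 + 491) - ((28730 + (-51107 + 69482)/(41666 - 10753)) - 13) = 727 - ((28730 + 18375/30913) - 13) = 727 - (888148865/30913 - 13) = 727 - 1*887746996/30913 = 727 - 887746996/30913 = -865273245/30913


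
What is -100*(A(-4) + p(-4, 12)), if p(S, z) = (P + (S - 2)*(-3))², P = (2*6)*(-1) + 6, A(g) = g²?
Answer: -16000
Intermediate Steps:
P = -6 (P = 12*(-1) + 6 = -12 + 6 = -6)
p(S, z) = 9*S² (p(S, z) = (-6 + (S - 2)*(-3))² = (-6 + (-2 + S)*(-3))² = (-6 + (6 - 3*S))² = (-3*S)² = 9*S²)
-100*(A(-4) + p(-4, 12)) = -100*((-4)² + 9*(-4)²) = -100*(16 + 9*16) = -100*(16 + 144) = -100*160 = -16000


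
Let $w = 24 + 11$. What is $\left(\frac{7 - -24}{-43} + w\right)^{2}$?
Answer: $\frac{2172676}{1849} \approx 1175.1$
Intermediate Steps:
$w = 35$
$\left(\frac{7 - -24}{-43} + w\right)^{2} = \left(\frac{7 - -24}{-43} + 35\right)^{2} = \left(\left(7 + 24\right) \left(- \frac{1}{43}\right) + 35\right)^{2} = \left(31 \left(- \frac{1}{43}\right) + 35\right)^{2} = \left(- \frac{31}{43} + 35\right)^{2} = \left(\frac{1474}{43}\right)^{2} = \frac{2172676}{1849}$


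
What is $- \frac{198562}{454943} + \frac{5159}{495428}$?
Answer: $- \frac{96026123599}{225391500604} \approx -0.42604$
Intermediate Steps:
$- \frac{198562}{454943} + \frac{5159}{495428} = - \frac{96026123599}{225391500604}$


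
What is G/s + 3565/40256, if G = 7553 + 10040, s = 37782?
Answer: 421458319/760476096 ≈ 0.55420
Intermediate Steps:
G = 17593
G/s + 3565/40256 = 17593/37782 + 3565/40256 = 421458319/760476096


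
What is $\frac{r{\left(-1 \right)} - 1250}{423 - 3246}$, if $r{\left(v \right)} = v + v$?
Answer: $\frac{1252}{2823} \approx 0.4435$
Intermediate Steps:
$r{\left(v \right)} = 2 v$
$\frac{r{\left(-1 \right)} - 1250}{423 - 3246} = \frac{2 \left(-1\right) - 1250}{423 - 3246} = \frac{-2 - 1250}{-2823} = \left(-1252\right) \left(- \frac{1}{2823}\right) = \frac{1252}{2823}$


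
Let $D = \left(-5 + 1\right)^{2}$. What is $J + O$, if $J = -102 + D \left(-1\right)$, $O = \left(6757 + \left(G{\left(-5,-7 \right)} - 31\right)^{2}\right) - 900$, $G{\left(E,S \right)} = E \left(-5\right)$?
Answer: $5775$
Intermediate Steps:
$G{\left(E,S \right)} = - 5 E$
$D = 16$ ($D = \left(-4\right)^{2} = 16$)
$O = 5893$ ($O = \left(6757 + \left(\left(-5\right) \left(-5\right) - 31\right)^{2}\right) - 900 = \left(6757 + \left(25 - 31\right)^{2}\right) - 900 = \left(6757 + \left(-6\right)^{2}\right) - 900 = \left(6757 + 36\right) - 900 = 6793 - 900 = 5893$)
$J = -118$ ($J = -102 + 16 \left(-1\right) = -102 - 16 = -118$)
$J + O = -118 + 5893 = 5775$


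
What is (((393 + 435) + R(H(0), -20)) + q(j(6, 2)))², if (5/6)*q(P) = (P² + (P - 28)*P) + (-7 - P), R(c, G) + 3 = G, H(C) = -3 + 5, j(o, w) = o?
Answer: 11363641/25 ≈ 4.5455e+5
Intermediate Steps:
H(C) = 2
R(c, G) = -3 + G
q(P) = -42/5 - 6*P/5 + 6*P²/5 + 6*P*(-28 + P)/5 (q(P) = 6*((P² + (P - 28)*P) + (-7 - P))/5 = 6*((P² + (-28 + P)*P) + (-7 - P))/5 = 6*((P² + P*(-28 + P)) + (-7 - P))/5 = 6*(-7 + P² - P + P*(-28 + P))/5 = -42/5 - 6*P/5 + 6*P²/5 + 6*P*(-28 + P)/5)
(((393 + 435) + R(H(0), -20)) + q(j(6, 2)))² = (((393 + 435) + (-3 - 20)) + (-42/5 - 174/5*6 + (12/5)*6²))² = ((828 - 23) + (-42/5 - 1044/5 + (12/5)*36))² = (805 + (-42/5 - 1044/5 + 432/5))² = (805 - 654/5)² = (3371/5)² = 11363641/25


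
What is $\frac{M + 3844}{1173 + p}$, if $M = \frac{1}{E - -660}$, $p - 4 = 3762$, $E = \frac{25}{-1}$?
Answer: $\frac{2440941}{3136265} \approx 0.7783$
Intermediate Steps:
$E = -25$ ($E = 25 \left(-1\right) = -25$)
$p = 3766$ ($p = 4 + 3762 = 3766$)
$M = \frac{1}{635}$ ($M = \frac{1}{-25 - -660} = \frac{1}{-25 + 660} = \frac{1}{635} \approx 0.0015748$)
$\frac{M + 3844}{1173 + p} = \frac{\frac{1}{635} + 3844}{1173 + 3766} = \frac{2440941}{635 \cdot 4939} = \frac{2440941}{635} \cdot \frac{1}{4939} = \frac{2440941}{3136265}$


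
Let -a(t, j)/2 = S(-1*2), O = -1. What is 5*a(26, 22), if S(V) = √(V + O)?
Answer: -10*I*√3 ≈ -17.32*I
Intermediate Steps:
S(V) = √(-1 + V) (S(V) = √(V - 1) = √(-1 + V))
a(t, j) = -2*I*√3 (a(t, j) = -2*√(-1 - 1*2) = -2*√(-1 - 2) = -2*I*√3)
5*a(26, 22) = 5*(-2*I*√3) = -10*I*√3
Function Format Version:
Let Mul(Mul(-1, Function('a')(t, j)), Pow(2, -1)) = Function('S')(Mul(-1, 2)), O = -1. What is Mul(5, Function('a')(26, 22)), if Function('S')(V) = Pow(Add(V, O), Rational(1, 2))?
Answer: Mul(-10, I, Pow(3, Rational(1, 2))) ≈ Mul(-17.320, I)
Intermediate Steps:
Function('S')(V) = Pow(Add(-1, V), Rational(1, 2)) (Function('S')(V) = Pow(Add(V, -1), Rational(1, 2)) = Pow(Add(-1, V), Rational(1, 2)))
Function('a')(t, j) = Mul(-2, I, Pow(3, Rational(1, 2))) (Function('a')(t, j) = Mul(-2, Pow(Add(-1, Mul(-1, 2)), Rational(1, 2))) = Mul(-2, Pow(Add(-1, -2), Rational(1, 2))) = Mul(-2, Pow(-3, Rational(1, 2))) = Mul(-2, Mul(I, Pow(3, Rational(1, 2)))) = Mul(-2, I, Pow(3, Rational(1, 2))))
Mul(5, Function('a')(26, 22)) = Mul(5, Mul(-2, I, Pow(3, Rational(1, 2)))) = Mul(-10, I, Pow(3, Rational(1, 2)))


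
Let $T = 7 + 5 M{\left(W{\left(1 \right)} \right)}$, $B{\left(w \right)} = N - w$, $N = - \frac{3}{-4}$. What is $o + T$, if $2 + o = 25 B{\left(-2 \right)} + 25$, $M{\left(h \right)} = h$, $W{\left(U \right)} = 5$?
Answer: $\frac{495}{4} \approx 123.75$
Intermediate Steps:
$N = \frac{3}{4}$ ($N = \left(-3\right) \left(- \frac{1}{4}\right) = \frac{3}{4} \approx 0.75$)
$B{\left(w \right)} = \frac{3}{4} - w$
$T = 32$ ($T = 7 + 5 \cdot 5 = 7 + 25 = 32$)
$o = \frac{367}{4}$ ($o = -2 + \left(25 \left(\frac{3}{4} - -2\right) + 25\right) = -2 + \left(25 \left(\frac{3}{4} + 2\right) + 25\right) = -2 + \left(25 \cdot \frac{11}{4} + 25\right) = -2 + \left(\frac{275}{4} + 25\right) = -2 + \frac{375}{4} = \frac{367}{4} \approx 91.75$)
$o + T = \frac{367}{4} + 32 = \frac{495}{4}$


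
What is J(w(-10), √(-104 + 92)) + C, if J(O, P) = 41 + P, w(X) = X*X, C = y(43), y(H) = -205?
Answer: -164 + 2*I*√3 ≈ -164.0 + 3.4641*I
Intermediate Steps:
C = -205
w(X) = X²
J(w(-10), √(-104 + 92)) + C = (41 + √(-104 + 92)) - 205 = (41 + √(-12)) - 205 = (41 + 2*I*√3) - 205 = -164 + 2*I*√3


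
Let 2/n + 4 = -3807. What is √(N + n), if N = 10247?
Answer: 9*√1837340265/3811 ≈ 101.23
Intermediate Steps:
n = -2/3811 (n = 2/(-4 - 3807) = 2/(-3811) = 2*(-1/3811) = -2/3811 ≈ -0.00052480)
√(N + n) = √(10247 - 2/3811) = √(39051315/3811) = 9*√1837340265/3811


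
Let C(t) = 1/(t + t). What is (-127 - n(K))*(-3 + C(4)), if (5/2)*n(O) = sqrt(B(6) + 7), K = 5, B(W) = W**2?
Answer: 2921/8 + 23*sqrt(43)/20 ≈ 372.67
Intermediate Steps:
C(t) = 1/(2*t)
n(O) = 2*sqrt(43)/5 (n(O) = 2*sqrt(6**2 + 7)/5 = 2*sqrt(36 + 7)/5 = 2*sqrt(43)/5)
(-127 - n(K))*(-3 + C(4)) = (-127 - 2*sqrt(43)/5)*(-3 + (1/2)/4) = (-127 - 2*sqrt(43)/5)*(-3 + (1/2)*(1/4)) = (-127 - 2*sqrt(43)/5)*(-3 + 1/8) = (-127 - 2*sqrt(43)/5)*(-23/8) = 2921/8 + 23*sqrt(43)/20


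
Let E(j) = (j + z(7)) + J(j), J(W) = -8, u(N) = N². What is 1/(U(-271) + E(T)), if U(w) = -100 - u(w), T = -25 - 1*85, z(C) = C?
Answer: -1/73652 ≈ -1.3577e-5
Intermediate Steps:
T = -110 (T = -25 - 85 = -110)
E(j) = -1 + j (E(j) = (j + 7) - 8 = (7 + j) - 8 = -1 + j)
U(w) = -100 - w²
1/(U(-271) + E(T)) = 1/((-100 - 1*(-271)²) + (-1 - 110)) = 1/((-100 - 1*73441) - 111) = 1/((-100 - 73441) - 111) = 1/(-73541 - 111) = 1/(-73652) = -1/73652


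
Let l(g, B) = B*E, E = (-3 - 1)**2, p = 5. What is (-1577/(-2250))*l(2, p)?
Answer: 12616/225 ≈ 56.071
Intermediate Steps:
E = 16 (E = (-4)**2 = 16)
l(g, B) = 16*B (l(g, B) = B*16 = 16*B)
(-1577/(-2250))*l(2, p) = (-1577/(-2250))*(16*5) = -1577*(-1/2250)*80 = (1577/2250)*80 = 12616/225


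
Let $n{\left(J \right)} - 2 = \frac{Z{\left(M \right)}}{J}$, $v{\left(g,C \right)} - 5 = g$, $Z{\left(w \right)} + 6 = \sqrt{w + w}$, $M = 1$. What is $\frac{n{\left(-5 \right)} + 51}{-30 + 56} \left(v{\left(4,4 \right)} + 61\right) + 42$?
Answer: $\frac{2443}{13} - \frac{7 \sqrt{2}}{13} \approx 187.16$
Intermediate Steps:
$Z{\left(w \right)} = -6 + \sqrt{2} \sqrt{w}$ ($Z{\left(w \right)} = -6 + \sqrt{w + w} = -6 + \sqrt{2 w} = -6 + \sqrt{2} \sqrt{w}$)
$v{\left(g,C \right)} = 5 + g$
$n{\left(J \right)} = 2 + \frac{-6 + \sqrt{2}}{J}$ ($n{\left(J \right)} = 2 + \frac{-6 + \sqrt{2} \sqrt{1}}{J} = 2 + \frac{-6 + \sqrt{2} \cdot 1}{J} = 2 + \frac{-6 + \sqrt{2}}{J}$)
$\frac{n{\left(-5 \right)} + 51}{-30 + 56} \left(v{\left(4,4 \right)} + 61\right) + 42 = \frac{\frac{-6 + \sqrt{2} + 2 \left(-5\right)}{-5} + 51}{-30 + 56} \left(\left(5 + 4\right) + 61\right) + 42 = \frac{- \frac{-6 + \sqrt{2} - 10}{5} + 51}{26} \left(9 + 61\right) + 42 = \left(- \frac{-16 + \sqrt{2}}{5} + 51\right) \frac{1}{26} \cdot 70 + 42 = \left(\left(\frac{16}{5} - \frac{\sqrt{2}}{5}\right) + 51\right) \frac{1}{26} \cdot 70 + 42 = \left(\frac{271}{5} - \frac{\sqrt{2}}{5}\right) \frac{1}{26} \cdot 70 + 42 = \left(\frac{271}{130} - \frac{\sqrt{2}}{130}\right) 70 + 42 = \left(\frac{1897}{13} - \frac{7 \sqrt{2}}{13}\right) + 42 = \frac{2443}{13} - \frac{7 \sqrt{2}}{13}$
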